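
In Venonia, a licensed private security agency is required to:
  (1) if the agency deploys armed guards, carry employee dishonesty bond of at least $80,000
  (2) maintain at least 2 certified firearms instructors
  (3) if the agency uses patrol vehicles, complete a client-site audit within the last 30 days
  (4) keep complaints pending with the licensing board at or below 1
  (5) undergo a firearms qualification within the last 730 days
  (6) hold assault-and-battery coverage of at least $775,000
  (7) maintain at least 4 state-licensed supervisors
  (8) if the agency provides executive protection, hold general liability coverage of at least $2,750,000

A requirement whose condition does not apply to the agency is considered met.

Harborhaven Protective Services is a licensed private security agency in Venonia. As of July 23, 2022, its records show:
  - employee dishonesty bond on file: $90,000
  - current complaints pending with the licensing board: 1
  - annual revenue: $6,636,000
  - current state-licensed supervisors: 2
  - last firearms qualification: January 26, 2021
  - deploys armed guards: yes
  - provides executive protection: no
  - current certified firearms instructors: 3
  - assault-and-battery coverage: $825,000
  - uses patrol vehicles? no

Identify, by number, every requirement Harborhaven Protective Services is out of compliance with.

7

1. condition 'deploys armed guards' holds; employee dishonesty bond $90,000 ≥ $80,000 → met
2. certified firearms instructors 3 ≥ 2 → met
3. condition 'uses patrol vehicles' does not hold → requirement n/a → met
4. complaints pending with the licensing board 1 ≤ 1 → met
5. firearms qualification 543 days ago vs limit 730 → met
6. assault-and-battery coverage $825,000 ≥ $775,000 → met
7. state-licensed supervisors 2 < 4 → not met
8. condition 'provides executive protection' does not hold → requirement n/a → met
Not met: 7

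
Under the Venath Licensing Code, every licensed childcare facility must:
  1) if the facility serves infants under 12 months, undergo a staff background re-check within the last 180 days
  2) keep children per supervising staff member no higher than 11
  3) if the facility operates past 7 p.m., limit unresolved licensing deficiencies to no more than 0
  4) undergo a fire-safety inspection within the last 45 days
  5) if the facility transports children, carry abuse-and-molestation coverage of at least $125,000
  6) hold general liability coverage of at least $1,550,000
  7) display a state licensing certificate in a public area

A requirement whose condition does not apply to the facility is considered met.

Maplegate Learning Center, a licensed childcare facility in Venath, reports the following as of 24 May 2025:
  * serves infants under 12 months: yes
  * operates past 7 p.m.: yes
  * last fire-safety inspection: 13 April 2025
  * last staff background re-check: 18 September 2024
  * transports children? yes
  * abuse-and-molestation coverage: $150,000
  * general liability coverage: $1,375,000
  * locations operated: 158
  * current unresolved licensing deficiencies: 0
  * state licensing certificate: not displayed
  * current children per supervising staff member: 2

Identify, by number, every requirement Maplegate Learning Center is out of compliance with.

1, 6, 7

1. condition 'serves infants under 12 months' holds; staff background re-check 248 days ago vs limit 180 → not met
2. children per supervising staff member 2 ≤ 11 → met
3. condition 'operates past 7 p.m.' holds; unresolved licensing deficiencies 0 ≤ 0 → met
4. fire-safety inspection 41 days ago vs limit 45 → met
5. condition 'transports children' holds; abuse-and-molestation coverage $150,000 ≥ $125,000 → met
6. general liability coverage $1,375,000 < $1,550,000 → not met
7. state licensing certificate absent → not met
Not met: 1, 6, 7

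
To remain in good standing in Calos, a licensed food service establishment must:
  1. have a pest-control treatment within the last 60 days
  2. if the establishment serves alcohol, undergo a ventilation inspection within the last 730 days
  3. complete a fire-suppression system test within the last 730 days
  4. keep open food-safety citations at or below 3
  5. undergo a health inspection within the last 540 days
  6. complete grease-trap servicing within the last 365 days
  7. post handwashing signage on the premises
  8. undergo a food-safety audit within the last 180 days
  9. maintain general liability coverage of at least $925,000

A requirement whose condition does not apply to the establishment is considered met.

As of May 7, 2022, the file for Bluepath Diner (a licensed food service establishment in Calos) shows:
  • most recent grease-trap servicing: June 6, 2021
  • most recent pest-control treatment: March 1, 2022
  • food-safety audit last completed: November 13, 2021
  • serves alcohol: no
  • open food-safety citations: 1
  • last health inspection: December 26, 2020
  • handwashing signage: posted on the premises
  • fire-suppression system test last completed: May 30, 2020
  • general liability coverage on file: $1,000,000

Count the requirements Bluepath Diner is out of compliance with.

1

1. pest-control treatment 67 days ago vs limit 60 → not met
2. condition 'serves alcohol' does not hold → requirement n/a → met
3. fire-suppression system test 707 days ago vs limit 730 → met
4. open food-safety citations 1 ≤ 3 → met
5. health inspection 497 days ago vs limit 540 → met
6. grease-trap servicing 335 days ago vs limit 365 → met
7. handwashing signage present → met
8. food-safety audit 175 days ago vs limit 180 → met
9. general liability coverage $1,000,000 ≥ $925,000 → met
Not met: 1 of 9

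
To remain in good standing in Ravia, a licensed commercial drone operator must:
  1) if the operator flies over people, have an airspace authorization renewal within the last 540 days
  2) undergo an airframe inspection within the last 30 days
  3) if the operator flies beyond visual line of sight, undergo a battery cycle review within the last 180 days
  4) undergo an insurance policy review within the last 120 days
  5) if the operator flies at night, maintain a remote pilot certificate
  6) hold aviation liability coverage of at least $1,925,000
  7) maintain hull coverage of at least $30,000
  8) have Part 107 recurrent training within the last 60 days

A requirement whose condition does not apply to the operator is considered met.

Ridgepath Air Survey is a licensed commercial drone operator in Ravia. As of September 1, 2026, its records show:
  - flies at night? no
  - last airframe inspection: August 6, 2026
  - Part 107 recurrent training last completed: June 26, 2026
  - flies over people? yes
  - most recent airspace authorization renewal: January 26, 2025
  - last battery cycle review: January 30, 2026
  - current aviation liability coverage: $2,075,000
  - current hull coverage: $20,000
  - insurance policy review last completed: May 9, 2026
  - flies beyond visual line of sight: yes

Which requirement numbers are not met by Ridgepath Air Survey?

1, 3, 7, 8

1. condition 'flies over people' holds; airspace authorization renewal 583 days ago vs limit 540 → not met
2. airframe inspection 26 days ago vs limit 30 → met
3. condition 'flies beyond visual line of sight' holds; battery cycle review 214 days ago vs limit 180 → not met
4. insurance policy review 115 days ago vs limit 120 → met
5. condition 'flies at night' does not hold → requirement n/a → met
6. aviation liability coverage $2,075,000 ≥ $1,925,000 → met
7. hull coverage $20,000 < $30,000 → not met
8. Part 107 recurrent training 67 days ago vs limit 60 → not met
Not met: 1, 3, 7, 8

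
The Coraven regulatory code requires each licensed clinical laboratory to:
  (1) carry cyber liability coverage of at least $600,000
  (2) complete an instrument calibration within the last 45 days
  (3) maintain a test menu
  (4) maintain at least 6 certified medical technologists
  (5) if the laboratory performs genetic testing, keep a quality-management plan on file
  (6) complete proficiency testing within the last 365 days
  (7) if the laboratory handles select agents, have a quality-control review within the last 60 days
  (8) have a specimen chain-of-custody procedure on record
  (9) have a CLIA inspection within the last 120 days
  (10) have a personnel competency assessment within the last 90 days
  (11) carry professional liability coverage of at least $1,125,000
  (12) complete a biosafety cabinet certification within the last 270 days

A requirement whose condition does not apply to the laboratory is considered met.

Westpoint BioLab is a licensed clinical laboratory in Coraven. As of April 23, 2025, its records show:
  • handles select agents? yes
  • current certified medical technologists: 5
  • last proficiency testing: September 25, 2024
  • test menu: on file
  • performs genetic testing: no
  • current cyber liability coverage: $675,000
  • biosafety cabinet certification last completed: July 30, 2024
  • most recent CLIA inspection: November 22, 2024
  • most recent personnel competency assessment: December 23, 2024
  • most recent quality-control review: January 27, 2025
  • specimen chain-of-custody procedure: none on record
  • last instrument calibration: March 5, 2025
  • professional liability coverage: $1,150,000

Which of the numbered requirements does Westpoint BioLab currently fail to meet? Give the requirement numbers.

2, 4, 7, 8, 9, 10

1. cyber liability coverage $675,000 ≥ $600,000 → met
2. instrument calibration 49 days ago vs limit 45 → not met
3. test menu present → met
4. certified medical technologists 5 < 6 → not met
5. condition 'performs genetic testing' does not hold → requirement n/a → met
6. proficiency testing 210 days ago vs limit 365 → met
7. condition 'handles select agents' holds; quality-control review 86 days ago vs limit 60 → not met
8. specimen chain-of-custody procedure absent → not met
9. CLIA inspection 152 days ago vs limit 120 → not met
10. personnel competency assessment 121 days ago vs limit 90 → not met
11. professional liability coverage $1,150,000 ≥ $1,125,000 → met
12. biosafety cabinet certification 267 days ago vs limit 270 → met
Not met: 2, 4, 7, 8, 9, 10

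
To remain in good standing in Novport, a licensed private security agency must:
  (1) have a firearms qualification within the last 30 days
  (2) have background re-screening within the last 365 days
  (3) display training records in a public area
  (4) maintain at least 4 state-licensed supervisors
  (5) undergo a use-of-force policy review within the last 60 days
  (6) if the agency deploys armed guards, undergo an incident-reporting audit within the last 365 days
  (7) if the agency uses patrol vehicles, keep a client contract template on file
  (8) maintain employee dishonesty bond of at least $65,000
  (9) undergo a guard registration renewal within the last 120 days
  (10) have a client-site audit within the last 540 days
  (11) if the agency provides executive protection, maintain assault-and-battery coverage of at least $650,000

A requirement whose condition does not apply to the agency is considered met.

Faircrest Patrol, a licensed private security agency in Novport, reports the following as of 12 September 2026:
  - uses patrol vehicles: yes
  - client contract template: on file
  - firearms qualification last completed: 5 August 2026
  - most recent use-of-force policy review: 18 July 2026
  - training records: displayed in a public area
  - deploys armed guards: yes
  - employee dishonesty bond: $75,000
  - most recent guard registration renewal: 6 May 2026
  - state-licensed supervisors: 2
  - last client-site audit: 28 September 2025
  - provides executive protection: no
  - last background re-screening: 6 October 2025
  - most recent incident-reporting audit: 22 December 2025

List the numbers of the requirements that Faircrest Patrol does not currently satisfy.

1, 4, 9

1. firearms qualification 38 days ago vs limit 30 → not met
2. background re-screening 341 days ago vs limit 365 → met
3. training records present → met
4. state-licensed supervisors 2 < 4 → not met
5. use-of-force policy review 56 days ago vs limit 60 → met
6. condition 'deploys armed guards' holds; incident-reporting audit 264 days ago vs limit 365 → met
7. condition 'uses patrol vehicles' holds; client contract template present → met
8. employee dishonesty bond $75,000 ≥ $65,000 → met
9. guard registration renewal 129 days ago vs limit 120 → not met
10. client-site audit 349 days ago vs limit 540 → met
11. condition 'provides executive protection' does not hold → requirement n/a → met
Not met: 1, 4, 9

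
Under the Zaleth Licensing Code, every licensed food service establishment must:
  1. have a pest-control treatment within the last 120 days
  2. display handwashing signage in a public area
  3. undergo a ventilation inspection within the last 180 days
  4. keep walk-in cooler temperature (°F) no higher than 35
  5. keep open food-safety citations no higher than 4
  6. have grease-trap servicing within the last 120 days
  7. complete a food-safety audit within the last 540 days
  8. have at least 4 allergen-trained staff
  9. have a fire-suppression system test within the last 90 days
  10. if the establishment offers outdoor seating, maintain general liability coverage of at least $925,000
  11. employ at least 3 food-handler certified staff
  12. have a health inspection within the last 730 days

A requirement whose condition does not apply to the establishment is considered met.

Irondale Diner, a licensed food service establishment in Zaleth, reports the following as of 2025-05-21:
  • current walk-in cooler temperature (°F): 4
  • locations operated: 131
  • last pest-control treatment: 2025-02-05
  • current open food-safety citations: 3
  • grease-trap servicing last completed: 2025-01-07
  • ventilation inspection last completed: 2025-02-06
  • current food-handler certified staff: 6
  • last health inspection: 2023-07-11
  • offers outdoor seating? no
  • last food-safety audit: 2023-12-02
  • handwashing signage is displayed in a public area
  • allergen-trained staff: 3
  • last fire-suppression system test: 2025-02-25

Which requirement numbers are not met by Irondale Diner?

1. pest-control treatment 105 days ago vs limit 120 → met
2. handwashing signage present → met
3. ventilation inspection 104 days ago vs limit 180 → met
4. walk-in cooler temperature (°F) 4 ≤ 35 → met
5. open food-safety citations 3 ≤ 4 → met
6. grease-trap servicing 134 days ago vs limit 120 → not met
7. food-safety audit 536 days ago vs limit 540 → met
8. allergen-trained staff 3 < 4 → not met
9. fire-suppression system test 85 days ago vs limit 90 → met
10. condition 'offers outdoor seating' does not hold → requirement n/a → met
11. food-handler certified staff 6 ≥ 3 → met
12. health inspection 680 days ago vs limit 730 → met
Not met: 6, 8

6, 8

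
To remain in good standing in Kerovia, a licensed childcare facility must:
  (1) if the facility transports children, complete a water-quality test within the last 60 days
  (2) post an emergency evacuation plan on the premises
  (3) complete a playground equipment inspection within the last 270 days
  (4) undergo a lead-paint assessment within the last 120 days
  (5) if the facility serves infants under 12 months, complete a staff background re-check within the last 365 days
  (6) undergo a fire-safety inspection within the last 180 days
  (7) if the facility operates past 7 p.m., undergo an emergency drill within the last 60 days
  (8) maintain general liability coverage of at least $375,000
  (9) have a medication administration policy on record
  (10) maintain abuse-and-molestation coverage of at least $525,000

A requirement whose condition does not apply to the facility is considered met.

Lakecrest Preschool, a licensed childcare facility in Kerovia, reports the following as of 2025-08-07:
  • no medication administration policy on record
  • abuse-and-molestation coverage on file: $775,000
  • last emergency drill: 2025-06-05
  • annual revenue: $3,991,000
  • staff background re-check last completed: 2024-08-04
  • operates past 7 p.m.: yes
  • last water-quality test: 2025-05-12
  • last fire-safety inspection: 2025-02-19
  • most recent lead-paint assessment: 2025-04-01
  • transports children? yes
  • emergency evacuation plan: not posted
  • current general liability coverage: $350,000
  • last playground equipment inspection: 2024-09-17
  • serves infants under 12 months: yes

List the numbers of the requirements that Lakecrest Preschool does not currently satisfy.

1, 2, 3, 4, 5, 7, 8, 9

1. condition 'transports children' holds; water-quality test 87 days ago vs limit 60 → not met
2. emergency evacuation plan absent → not met
3. playground equipment inspection 324 days ago vs limit 270 → not met
4. lead-paint assessment 128 days ago vs limit 120 → not met
5. condition 'serves infants under 12 months' holds; staff background re-check 368 days ago vs limit 365 → not met
6. fire-safety inspection 169 days ago vs limit 180 → met
7. condition 'operates past 7 p.m.' holds; emergency drill 63 days ago vs limit 60 → not met
8. general liability coverage $350,000 < $375,000 → not met
9. medication administration policy absent → not met
10. abuse-and-molestation coverage $775,000 ≥ $525,000 → met
Not met: 1, 2, 3, 4, 5, 7, 8, 9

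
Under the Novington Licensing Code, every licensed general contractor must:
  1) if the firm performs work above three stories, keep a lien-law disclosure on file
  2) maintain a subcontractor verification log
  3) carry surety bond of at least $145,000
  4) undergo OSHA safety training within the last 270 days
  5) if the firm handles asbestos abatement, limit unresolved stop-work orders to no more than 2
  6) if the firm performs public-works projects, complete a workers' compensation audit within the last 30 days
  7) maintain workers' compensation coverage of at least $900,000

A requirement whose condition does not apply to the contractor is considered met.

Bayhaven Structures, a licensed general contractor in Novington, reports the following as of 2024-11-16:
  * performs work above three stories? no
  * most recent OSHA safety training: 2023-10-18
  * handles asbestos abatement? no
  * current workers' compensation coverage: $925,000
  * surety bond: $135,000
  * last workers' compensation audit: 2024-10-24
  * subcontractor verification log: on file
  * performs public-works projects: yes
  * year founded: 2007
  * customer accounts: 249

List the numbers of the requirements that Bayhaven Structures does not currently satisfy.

3, 4

1. condition 'performs work above three stories' does not hold → requirement n/a → met
2. subcontractor verification log present → met
3. surety bond $135,000 < $145,000 → not met
4. OSHA safety training 395 days ago vs limit 270 → not met
5. condition 'handles asbestos abatement' does not hold → requirement n/a → met
6. condition 'performs public-works projects' holds; workers' compensation audit 23 days ago vs limit 30 → met
7. workers' compensation coverage $925,000 ≥ $900,000 → met
Not met: 3, 4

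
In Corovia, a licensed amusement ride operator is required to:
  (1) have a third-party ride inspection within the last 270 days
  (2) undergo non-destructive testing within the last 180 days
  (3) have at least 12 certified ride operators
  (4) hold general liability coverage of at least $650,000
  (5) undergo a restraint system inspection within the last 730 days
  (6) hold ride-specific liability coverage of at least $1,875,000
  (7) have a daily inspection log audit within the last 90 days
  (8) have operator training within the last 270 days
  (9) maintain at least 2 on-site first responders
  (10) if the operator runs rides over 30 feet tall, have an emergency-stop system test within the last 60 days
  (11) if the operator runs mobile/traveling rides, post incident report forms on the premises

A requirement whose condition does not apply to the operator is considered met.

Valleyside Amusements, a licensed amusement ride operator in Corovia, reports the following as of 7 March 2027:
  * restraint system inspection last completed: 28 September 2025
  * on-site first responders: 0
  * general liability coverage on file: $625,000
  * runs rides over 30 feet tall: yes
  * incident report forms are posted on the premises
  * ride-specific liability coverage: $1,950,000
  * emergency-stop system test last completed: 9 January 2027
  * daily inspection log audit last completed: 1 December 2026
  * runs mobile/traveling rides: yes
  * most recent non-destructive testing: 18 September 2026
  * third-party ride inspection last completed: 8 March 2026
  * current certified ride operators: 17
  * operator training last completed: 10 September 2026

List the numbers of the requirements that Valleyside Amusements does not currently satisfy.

1, 4, 7, 9

1. third-party ride inspection 364 days ago vs limit 270 → not met
2. non-destructive testing 170 days ago vs limit 180 → met
3. certified ride operators 17 ≥ 12 → met
4. general liability coverage $625,000 < $650,000 → not met
5. restraint system inspection 525 days ago vs limit 730 → met
6. ride-specific liability coverage $1,950,000 ≥ $1,875,000 → met
7. daily inspection log audit 96 days ago vs limit 90 → not met
8. operator training 178 days ago vs limit 270 → met
9. on-site first responders 0 < 2 → not met
10. condition 'runs rides over 30 feet tall' holds; emergency-stop system test 57 days ago vs limit 60 → met
11. condition 'runs mobile/traveling rides' holds; incident report forms present → met
Not met: 1, 4, 7, 9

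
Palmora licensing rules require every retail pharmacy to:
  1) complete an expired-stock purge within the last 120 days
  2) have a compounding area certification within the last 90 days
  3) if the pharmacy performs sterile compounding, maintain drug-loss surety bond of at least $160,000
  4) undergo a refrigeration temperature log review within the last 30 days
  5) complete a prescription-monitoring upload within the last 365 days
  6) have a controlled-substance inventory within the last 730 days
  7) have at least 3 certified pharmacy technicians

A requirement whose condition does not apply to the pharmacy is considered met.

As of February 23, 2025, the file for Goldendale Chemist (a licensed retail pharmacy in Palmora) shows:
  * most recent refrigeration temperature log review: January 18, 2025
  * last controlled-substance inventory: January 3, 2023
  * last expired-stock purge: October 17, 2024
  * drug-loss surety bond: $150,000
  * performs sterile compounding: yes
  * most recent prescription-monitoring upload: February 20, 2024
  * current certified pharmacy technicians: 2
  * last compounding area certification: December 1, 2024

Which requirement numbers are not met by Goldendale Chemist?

1, 3, 4, 5, 6, 7

1. expired-stock purge 129 days ago vs limit 120 → not met
2. compounding area certification 84 days ago vs limit 90 → met
3. condition 'performs sterile compounding' holds; drug-loss surety bond $150,000 < $160,000 → not met
4. refrigeration temperature log review 36 days ago vs limit 30 → not met
5. prescription-monitoring upload 369 days ago vs limit 365 → not met
6. controlled-substance inventory 782 days ago vs limit 730 → not met
7. certified pharmacy technicians 2 < 3 → not met
Not met: 1, 3, 4, 5, 6, 7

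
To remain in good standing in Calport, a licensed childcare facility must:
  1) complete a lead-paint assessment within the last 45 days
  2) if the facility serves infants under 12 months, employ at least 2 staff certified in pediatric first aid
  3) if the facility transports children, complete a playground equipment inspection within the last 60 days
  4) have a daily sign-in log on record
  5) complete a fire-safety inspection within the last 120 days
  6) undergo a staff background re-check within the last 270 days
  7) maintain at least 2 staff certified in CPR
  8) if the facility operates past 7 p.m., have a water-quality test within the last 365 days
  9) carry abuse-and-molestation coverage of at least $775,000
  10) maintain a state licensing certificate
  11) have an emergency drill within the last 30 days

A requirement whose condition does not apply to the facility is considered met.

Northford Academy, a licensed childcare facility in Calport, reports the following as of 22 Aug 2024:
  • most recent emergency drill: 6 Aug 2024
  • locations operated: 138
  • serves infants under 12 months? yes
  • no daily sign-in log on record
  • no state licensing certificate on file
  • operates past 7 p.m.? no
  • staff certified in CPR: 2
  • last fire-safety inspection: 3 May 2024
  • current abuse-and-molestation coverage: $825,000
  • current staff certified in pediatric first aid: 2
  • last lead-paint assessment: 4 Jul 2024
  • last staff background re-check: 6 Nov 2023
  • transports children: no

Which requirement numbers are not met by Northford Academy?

1. lead-paint assessment 49 days ago vs limit 45 → not met
2. condition 'serves infants under 12 months' holds; staff certified in pediatric first aid 2 ≥ 2 → met
3. condition 'transports children' does not hold → requirement n/a → met
4. daily sign-in log absent → not met
5. fire-safety inspection 111 days ago vs limit 120 → met
6. staff background re-check 290 days ago vs limit 270 → not met
7. staff certified in CPR 2 ≥ 2 → met
8. condition 'operates past 7 p.m.' does not hold → requirement n/a → met
9. abuse-and-molestation coverage $825,000 ≥ $775,000 → met
10. state licensing certificate absent → not met
11. emergency drill 16 days ago vs limit 30 → met
Not met: 1, 4, 6, 10

1, 4, 6, 10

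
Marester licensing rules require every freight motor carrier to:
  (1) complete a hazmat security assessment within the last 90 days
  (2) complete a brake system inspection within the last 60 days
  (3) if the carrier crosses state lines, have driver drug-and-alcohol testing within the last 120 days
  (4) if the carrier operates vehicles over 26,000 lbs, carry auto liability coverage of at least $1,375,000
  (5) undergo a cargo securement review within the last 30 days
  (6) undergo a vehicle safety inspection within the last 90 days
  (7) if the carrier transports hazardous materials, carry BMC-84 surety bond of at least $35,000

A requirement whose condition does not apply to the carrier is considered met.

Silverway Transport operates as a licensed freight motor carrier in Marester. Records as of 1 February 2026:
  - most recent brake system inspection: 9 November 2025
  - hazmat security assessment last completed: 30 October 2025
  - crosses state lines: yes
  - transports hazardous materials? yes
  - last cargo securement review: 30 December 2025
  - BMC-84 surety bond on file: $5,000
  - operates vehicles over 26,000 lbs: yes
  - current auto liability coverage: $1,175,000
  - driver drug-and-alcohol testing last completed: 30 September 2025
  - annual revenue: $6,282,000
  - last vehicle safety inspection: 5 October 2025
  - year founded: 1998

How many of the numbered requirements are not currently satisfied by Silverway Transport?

1. hazmat security assessment 94 days ago vs limit 90 → not met
2. brake system inspection 84 days ago vs limit 60 → not met
3. condition 'crosses state lines' holds; driver drug-and-alcohol testing 124 days ago vs limit 120 → not met
4. condition 'operates vehicles over 26,000 lbs' holds; auto liability coverage $1,175,000 < $1,375,000 → not met
5. cargo securement review 33 days ago vs limit 30 → not met
6. vehicle safety inspection 119 days ago vs limit 90 → not met
7. condition 'transports hazardous materials' holds; BMC-84 surety bond $5,000 < $35,000 → not met
Not met: 7 of 7

7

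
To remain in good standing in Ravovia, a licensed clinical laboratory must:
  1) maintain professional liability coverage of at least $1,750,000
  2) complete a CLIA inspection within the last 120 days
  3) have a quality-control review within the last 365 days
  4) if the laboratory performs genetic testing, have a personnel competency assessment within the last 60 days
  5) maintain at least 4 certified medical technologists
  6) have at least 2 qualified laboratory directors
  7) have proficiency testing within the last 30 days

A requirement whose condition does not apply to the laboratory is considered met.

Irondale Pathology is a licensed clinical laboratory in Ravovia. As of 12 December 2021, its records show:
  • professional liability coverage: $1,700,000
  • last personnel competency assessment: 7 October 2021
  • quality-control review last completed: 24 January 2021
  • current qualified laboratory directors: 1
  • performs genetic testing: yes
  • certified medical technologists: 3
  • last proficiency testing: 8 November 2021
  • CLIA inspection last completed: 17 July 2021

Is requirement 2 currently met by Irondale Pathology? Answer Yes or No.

No

2. CLIA inspection 148 days ago vs limit 120 → not met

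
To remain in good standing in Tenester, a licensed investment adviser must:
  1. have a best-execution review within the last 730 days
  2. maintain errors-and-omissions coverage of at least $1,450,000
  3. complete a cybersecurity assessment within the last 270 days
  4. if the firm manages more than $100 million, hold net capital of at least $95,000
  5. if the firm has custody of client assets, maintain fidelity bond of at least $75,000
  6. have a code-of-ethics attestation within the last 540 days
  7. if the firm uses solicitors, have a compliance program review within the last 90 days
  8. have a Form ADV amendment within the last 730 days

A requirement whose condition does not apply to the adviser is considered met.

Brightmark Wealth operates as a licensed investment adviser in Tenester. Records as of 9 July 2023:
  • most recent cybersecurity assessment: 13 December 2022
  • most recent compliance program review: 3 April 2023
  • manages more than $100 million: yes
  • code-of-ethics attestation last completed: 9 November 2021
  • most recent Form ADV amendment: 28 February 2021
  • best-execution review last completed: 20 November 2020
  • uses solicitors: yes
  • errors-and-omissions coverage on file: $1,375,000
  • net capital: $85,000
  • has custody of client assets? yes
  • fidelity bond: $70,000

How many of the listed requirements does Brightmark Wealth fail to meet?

1. best-execution review 961 days ago vs limit 730 → not met
2. errors-and-omissions coverage $1,375,000 < $1,450,000 → not met
3. cybersecurity assessment 208 days ago vs limit 270 → met
4. condition 'manages more than $100 million' holds; net capital $85,000 < $95,000 → not met
5. condition 'has custody of client assets' holds; fidelity bond $70,000 < $75,000 → not met
6. code-of-ethics attestation 607 days ago vs limit 540 → not met
7. condition 'uses solicitors' holds; compliance program review 97 days ago vs limit 90 → not met
8. Form ADV amendment 861 days ago vs limit 730 → not met
Not met: 7 of 8

7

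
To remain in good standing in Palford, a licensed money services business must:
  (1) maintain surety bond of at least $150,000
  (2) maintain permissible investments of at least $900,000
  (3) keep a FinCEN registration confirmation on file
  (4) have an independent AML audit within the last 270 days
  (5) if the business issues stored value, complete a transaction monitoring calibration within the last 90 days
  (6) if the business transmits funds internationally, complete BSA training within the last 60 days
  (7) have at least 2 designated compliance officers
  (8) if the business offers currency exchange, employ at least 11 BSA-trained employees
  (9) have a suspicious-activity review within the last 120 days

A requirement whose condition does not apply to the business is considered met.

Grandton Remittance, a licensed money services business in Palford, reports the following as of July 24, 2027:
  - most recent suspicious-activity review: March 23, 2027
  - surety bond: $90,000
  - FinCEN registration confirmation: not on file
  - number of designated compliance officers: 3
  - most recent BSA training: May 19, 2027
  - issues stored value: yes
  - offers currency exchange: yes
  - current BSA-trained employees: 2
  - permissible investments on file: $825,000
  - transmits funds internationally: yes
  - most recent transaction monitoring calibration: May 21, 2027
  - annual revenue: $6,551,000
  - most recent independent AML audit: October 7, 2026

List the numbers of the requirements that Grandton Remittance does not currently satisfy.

1. surety bond $90,000 < $150,000 → not met
2. permissible investments $825,000 < $900,000 → not met
3. FinCEN registration confirmation absent → not met
4. independent AML audit 290 days ago vs limit 270 → not met
5. condition 'issues stored value' holds; transaction monitoring calibration 64 days ago vs limit 90 → met
6. condition 'transmits funds internationally' holds; BSA training 66 days ago vs limit 60 → not met
7. designated compliance officers 3 ≥ 2 → met
8. condition 'offers currency exchange' holds; BSA-trained employees 2 < 11 → not met
9. suspicious-activity review 123 days ago vs limit 120 → not met
Not met: 1, 2, 3, 4, 6, 8, 9

1, 2, 3, 4, 6, 8, 9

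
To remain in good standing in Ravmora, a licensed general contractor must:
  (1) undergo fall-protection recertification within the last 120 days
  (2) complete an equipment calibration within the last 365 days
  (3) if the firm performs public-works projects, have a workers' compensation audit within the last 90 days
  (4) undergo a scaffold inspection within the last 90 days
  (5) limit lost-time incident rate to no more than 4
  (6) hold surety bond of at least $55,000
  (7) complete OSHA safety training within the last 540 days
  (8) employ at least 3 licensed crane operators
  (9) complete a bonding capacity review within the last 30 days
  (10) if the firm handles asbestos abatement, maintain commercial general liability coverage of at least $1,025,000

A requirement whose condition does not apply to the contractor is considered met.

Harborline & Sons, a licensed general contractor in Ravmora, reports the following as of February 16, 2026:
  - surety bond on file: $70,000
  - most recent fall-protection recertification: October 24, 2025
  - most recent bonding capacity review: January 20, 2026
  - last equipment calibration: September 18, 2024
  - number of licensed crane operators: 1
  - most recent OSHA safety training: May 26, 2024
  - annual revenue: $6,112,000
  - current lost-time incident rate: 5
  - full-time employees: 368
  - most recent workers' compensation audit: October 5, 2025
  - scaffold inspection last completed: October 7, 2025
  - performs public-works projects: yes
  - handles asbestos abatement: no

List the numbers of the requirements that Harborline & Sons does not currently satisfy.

1. fall-protection recertification 115 days ago vs limit 120 → met
2. equipment calibration 516 days ago vs limit 365 → not met
3. condition 'performs public-works projects' holds; workers' compensation audit 134 days ago vs limit 90 → not met
4. scaffold inspection 132 days ago vs limit 90 → not met
5. lost-time incident rate 5 > 4 → not met
6. surety bond $70,000 ≥ $55,000 → met
7. OSHA safety training 631 days ago vs limit 540 → not met
8. licensed crane operators 1 < 3 → not met
9. bonding capacity review 27 days ago vs limit 30 → met
10. condition 'handles asbestos abatement' does not hold → requirement n/a → met
Not met: 2, 3, 4, 5, 7, 8

2, 3, 4, 5, 7, 8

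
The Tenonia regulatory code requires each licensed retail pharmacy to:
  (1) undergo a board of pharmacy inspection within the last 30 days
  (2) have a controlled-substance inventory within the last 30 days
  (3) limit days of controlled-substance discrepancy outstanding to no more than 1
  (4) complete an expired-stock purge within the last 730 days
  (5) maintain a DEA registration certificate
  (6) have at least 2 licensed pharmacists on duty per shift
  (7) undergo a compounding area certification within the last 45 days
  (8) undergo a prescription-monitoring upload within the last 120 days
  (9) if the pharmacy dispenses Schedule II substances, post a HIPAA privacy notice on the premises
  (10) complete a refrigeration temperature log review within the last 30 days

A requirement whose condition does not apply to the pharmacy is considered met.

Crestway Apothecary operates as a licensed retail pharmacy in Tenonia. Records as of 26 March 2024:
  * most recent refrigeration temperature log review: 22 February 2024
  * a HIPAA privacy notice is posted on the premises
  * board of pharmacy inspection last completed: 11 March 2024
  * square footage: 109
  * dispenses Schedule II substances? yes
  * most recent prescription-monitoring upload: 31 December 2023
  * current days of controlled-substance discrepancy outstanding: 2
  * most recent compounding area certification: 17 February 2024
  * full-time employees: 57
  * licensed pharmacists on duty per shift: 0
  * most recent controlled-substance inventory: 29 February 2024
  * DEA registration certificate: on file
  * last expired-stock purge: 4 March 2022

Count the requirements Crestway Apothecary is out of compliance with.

4

1. board of pharmacy inspection 15 days ago vs limit 30 → met
2. controlled-substance inventory 26 days ago vs limit 30 → met
3. days of controlled-substance discrepancy outstanding 2 > 1 → not met
4. expired-stock purge 753 days ago vs limit 730 → not met
5. DEA registration certificate present → met
6. licensed pharmacists on duty per shift 0 < 2 → not met
7. compounding area certification 38 days ago vs limit 45 → met
8. prescription-monitoring upload 86 days ago vs limit 120 → met
9. condition 'dispenses Schedule II substances' holds; HIPAA privacy notice present → met
10. refrigeration temperature log review 33 days ago vs limit 30 → not met
Not met: 4 of 10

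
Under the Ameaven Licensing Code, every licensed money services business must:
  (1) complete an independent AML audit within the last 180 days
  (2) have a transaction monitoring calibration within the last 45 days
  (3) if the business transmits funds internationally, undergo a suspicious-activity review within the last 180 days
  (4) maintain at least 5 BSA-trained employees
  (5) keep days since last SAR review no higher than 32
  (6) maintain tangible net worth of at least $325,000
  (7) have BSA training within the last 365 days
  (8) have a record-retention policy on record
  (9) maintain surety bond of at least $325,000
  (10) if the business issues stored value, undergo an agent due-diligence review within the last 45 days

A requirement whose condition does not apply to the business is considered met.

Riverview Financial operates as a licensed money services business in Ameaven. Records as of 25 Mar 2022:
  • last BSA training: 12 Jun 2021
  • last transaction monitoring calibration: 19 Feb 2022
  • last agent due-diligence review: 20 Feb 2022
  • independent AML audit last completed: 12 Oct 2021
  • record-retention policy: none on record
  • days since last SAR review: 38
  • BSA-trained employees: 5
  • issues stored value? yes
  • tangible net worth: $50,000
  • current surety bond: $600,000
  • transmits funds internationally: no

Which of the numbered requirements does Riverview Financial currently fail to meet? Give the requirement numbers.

5, 6, 8

1. independent AML audit 164 days ago vs limit 180 → met
2. transaction monitoring calibration 34 days ago vs limit 45 → met
3. condition 'transmits funds internationally' does not hold → requirement n/a → met
4. BSA-trained employees 5 ≥ 5 → met
5. days since last SAR review 38 > 32 → not met
6. tangible net worth $50,000 < $325,000 → not met
7. BSA training 286 days ago vs limit 365 → met
8. record-retention policy absent → not met
9. surety bond $600,000 ≥ $325,000 → met
10. condition 'issues stored value' holds; agent due-diligence review 33 days ago vs limit 45 → met
Not met: 5, 6, 8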